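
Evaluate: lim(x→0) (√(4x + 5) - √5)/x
This is a standard limit.

Factor or rationalize the expression:
  lim(x→0) (√(4x + 5) - √5)/x = 2·sqrt(5)/5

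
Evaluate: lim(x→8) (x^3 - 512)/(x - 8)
This is a standard limit.

Factor or rationalize the expression:
  lim(x→8) (x^3 - 512)/(x - 8) = 192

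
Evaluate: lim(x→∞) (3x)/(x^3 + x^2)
This is an ∞/∞ indeterminate form.

Apply L'Hôpital's rule: differentiate numerator and denominator separately.
  f(x) = 3·x   ⇒   f'(x) = 3
  g(x) = x^3 + x^2   ⇒   g'(x) = 3·x^2 + 2·x
  lim(x→∞) f'(x)/g'(x) = lim(x→∞) (3)/(3·x^2 + 2·x)
  = 0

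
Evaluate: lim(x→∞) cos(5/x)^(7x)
This is an exponential indeterminate form.

For exponential indeterminate forms, take the natural log:
  Let L = lim(x→∞) cos(5/x)^(7x)
  Then ln(L) = lim(x→∞) [exponent × ln(base)]
  Evaluate using L'Hôpital or standard limits, then exponentiate.
  L = 1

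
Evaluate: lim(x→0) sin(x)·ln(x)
This is a 0·∞ indeterminate form.

Rewrite 0·∞ as a quotient (0/0 or ∞/∞ form), then apply L'Hôpital's rule:
  lim(x→0) sin(x)·ln(x) = 0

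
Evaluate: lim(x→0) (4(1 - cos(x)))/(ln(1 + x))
This is a 0/0 indeterminate form.

Apply L'Hôpital's rule: differentiate numerator and denominator separately.
  f(x) = 4 - 4·cos(x)   ⇒   f'(x) = 4·sin(x)
  g(x) = ln(x + 1)   ⇒   g'(x) = 1/(x + 1)
  lim(x→0) f'(x)/g'(x) = lim(x→0) (4·sin(x))/(1/(x + 1))
  = 0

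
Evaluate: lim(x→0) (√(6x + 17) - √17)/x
This is a standard limit.

Factor or rationalize the expression:
  lim(x→0) (√(6x + 17) - √17)/x = 3·sqrt(17)/17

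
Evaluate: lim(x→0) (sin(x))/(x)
This is a 0/0 indeterminate form.

Apply L'Hôpital's rule: differentiate numerator and denominator separately.
  f(x) = sin(x)   ⇒   f'(x) = cos(x)
  g(x) = x   ⇒   g'(x) = 1
  lim(x→0) f'(x)/g'(x) = lim(x→0) (cos(x))/(1)
  = 1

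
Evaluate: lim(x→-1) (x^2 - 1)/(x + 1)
This is a standard limit.

Factor or rationalize the expression:
  lim(x→-1) (x^2 - 1)/(x + 1) = -2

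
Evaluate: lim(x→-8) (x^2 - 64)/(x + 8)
This is a standard limit.

Factor or rationalize the expression:
  lim(x→-8) (x^2 - 64)/(x + 8) = -16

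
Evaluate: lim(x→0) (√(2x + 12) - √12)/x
This is a standard limit.

Factor or rationalize the expression:
  lim(x→0) (√(2x + 12) - √12)/x = sqrt(3)/6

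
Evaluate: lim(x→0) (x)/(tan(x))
This is a 0/0 indeterminate form.

Apply L'Hôpital's rule: differentiate numerator and denominator separately.
  f(x) = x   ⇒   f'(x) = 1
  g(x) = tan(x)   ⇒   g'(x) = tan(x)^2 + 1
  lim(x→0) f'(x)/g'(x) = lim(x→0) (1)/(tan(x)^2 + 1)
  = 1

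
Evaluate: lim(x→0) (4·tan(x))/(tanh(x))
This is a 0/0 indeterminate form.

Apply L'Hôpital's rule: differentiate numerator and denominator separately.
  f(x) = 4·tan(x)   ⇒   f'(x) = 4·tan(x)^2 + 4
  g(x) = tanh(x)   ⇒   g'(x) = 1 - tanh(x)^2
  lim(x→0) f'(x)/g'(x) = lim(x→0) (4·tan(x)^2 + 4)/(1 - tanh(x)^2)
  = 4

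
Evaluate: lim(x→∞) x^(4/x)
This is an exponential indeterminate form.

For exponential indeterminate forms, take the natural log:
  Let L = lim(x→∞) x^(4/x)
  Then ln(L) = lim(x→∞) [exponent × ln(base)]
  Evaluate using L'Hôpital or standard limits, then exponentiate.
  L = 1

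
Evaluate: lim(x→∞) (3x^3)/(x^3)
This is an ∞/∞ indeterminate form.

Apply L'Hôpital's rule: differentiate numerator and denominator separately.
  f(x) = 3·x^3   ⇒   f'(x) = 9·x^2
  g(x) = x^3   ⇒   g'(x) = 3·x^2
  lim(x→∞) f'(x)/g'(x) = lim(x→∞) (9·x^2)/(3·x^2)
  = 3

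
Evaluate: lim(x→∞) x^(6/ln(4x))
This is an exponential indeterminate form.

For exponential indeterminate forms, take the natural log:
  Let L = lim(x→∞) x^(6/ln(4x))
  Then ln(L) = lim(x→∞) [exponent × ln(base)]
  Evaluate using L'Hôpital or standard limits, then exponentiate.
  L = e^(6)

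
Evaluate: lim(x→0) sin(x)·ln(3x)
This is a 0·∞ indeterminate form.

Rewrite 0·∞ as a quotient (0/0 or ∞/∞ form), then apply L'Hôpital's rule:
  lim(x→0) sin(x)·ln(3x) = 0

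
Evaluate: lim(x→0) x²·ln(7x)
This is a 0·∞ indeterminate form.

Rewrite 0·∞ as a quotient (0/0 or ∞/∞ form), then apply L'Hôpital's rule:
  lim(x→0) x²·ln(7x) = 0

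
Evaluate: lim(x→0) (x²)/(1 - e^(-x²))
This is a 0/0 indeterminate form.

Apply L'Hôpital's rule: differentiate numerator and denominator separately.
  f(x) = x^2   ⇒   f'(x) = 2·x
  g(x) = 1 - e^(-x^2)   ⇒   g'(x) = 2·x·e^(-x^2)
  lim(x→0) f'(x)/g'(x) = lim(x→0) (2·x)/(2·x·e^(-x^2))
  = 1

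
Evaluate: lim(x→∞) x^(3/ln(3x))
This is an exponential indeterminate form.

For exponential indeterminate forms, take the natural log:
  Let L = lim(x→∞) x^(3/ln(3x))
  Then ln(L) = lim(x→∞) [exponent × ln(base)]
  Evaluate using L'Hôpital or standard limits, then exponentiate.
  L = e^(3)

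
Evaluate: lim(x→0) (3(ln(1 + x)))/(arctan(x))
This is a 0/0 indeterminate form.

Apply L'Hôpital's rule: differentiate numerator and denominator separately.
  f(x) = 3·ln(x + 1)   ⇒   f'(x) = 3/(x + 1)
  g(x) = atan(x)   ⇒   g'(x) = 1/(x^2 + 1)
  lim(x→0) f'(x)/g'(x) = lim(x→0) (3/(x + 1))/(1/(x^2 + 1))
  = 3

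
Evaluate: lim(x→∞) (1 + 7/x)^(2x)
This is an exponential indeterminate form.

For exponential indeterminate forms, take the natural log:
  Let L = lim(x→∞) (1 + 7/x)^(2x)
  Then ln(L) = lim(x→∞) [exponent × ln(base)]
  Evaluate using L'Hôpital or standard limits, then exponentiate.
  L = e^(14)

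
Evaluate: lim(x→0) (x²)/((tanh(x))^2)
This is a 0/0 indeterminate form.

Apply L'Hôpital's rule: differentiate numerator and denominator separately.
  f(x) = x^2   ⇒   f'(x) = 2·x
  g(x) = tanh(x)^2   ⇒   g'(x) = (2 - 2·tanh(x)^2)·tanh(x)
  lim(x→0) f'(x)/g'(x) = lim(x→0) (2·x)/((2 - 2·tanh(x)^2)·tanh(x))
  = 1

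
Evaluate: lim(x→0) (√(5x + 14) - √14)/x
This is a standard limit.

Factor or rationalize the expression:
  lim(x→0) (√(5x + 14) - √14)/x = 5·sqrt(14)/28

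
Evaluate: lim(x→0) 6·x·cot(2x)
This is a 0·∞ indeterminate form.

Rewrite 0·∞ as a quotient (0/0 or ∞/∞ form), then apply L'Hôpital's rule:
  lim(x→0) 6·x·cot(2x) = 3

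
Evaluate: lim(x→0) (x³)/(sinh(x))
This is a 0/0 indeterminate form.

Apply L'Hôpital's rule: differentiate numerator and denominator separately.
  f(x) = x^3   ⇒   f'(x) = 3·x^2
  g(x) = sinh(x)   ⇒   g'(x) = cosh(x)
  lim(x→0) f'(x)/g'(x) = lim(x→0) (3·x^2)/(cosh(x))
  = 0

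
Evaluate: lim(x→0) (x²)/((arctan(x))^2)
This is a 0/0 indeterminate form.

Apply L'Hôpital's rule: differentiate numerator and denominator separately.
  f(x) = x^2   ⇒   f'(x) = 2·x
  g(x) = atan(x)^2   ⇒   g'(x) = 2·atan(x)/(x^2 + 1)
  lim(x→0) f'(x)/g'(x) = lim(x→0) (2·x)/(2·atan(x)/(x^2 + 1))
  = 1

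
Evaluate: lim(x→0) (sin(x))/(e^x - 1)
This is a 0/0 indeterminate form.

Apply L'Hôpital's rule: differentiate numerator and denominator separately.
  f(x) = sin(x)   ⇒   f'(x) = cos(x)
  g(x) = e^(x) - 1   ⇒   g'(x) = e^(x)
  lim(x→0) f'(x)/g'(x) = lim(x→0) (cos(x))/(e^(x))
  = 1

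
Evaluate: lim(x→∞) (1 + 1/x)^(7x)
This is an exponential indeterminate form.

For exponential indeterminate forms, take the natural log:
  Let L = lim(x→∞) (1 + 1/x)^(7x)
  Then ln(L) = lim(x→∞) [exponent × ln(base)]
  Evaluate using L'Hôpital or standard limits, then exponentiate.
  L = e^(7)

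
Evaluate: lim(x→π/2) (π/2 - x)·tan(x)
This is a 0·∞ indeterminate form.

Rewrite 0·∞ as a quotient (0/0 or ∞/∞ form), then apply L'Hôpital's rule:
  lim(x→π/2) (π/2 - x)·tan(x) = 1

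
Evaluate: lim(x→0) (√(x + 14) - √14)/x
This is a standard limit.

Factor or rationalize the expression:
  lim(x→0) (√(x + 14) - √14)/x = sqrt(14)/28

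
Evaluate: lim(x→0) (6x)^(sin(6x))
This is an exponential indeterminate form.

For exponential indeterminate forms, take the natural log:
  Let L = lim(x→0) (6x)^(sin(6x))
  Then ln(L) = lim(x→0) [exponent × ln(base)]
  Evaluate using L'Hôpital or standard limits, then exponentiate.
  L = 1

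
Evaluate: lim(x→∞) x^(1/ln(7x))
This is an exponential indeterminate form.

For exponential indeterminate forms, take the natural log:
  Let L = lim(x→∞) x^(1/ln(7x))
  Then ln(L) = lim(x→∞) [exponent × ln(base)]
  Evaluate using L'Hôpital or standard limits, then exponentiate.
  L = e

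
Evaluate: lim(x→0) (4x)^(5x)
This is an exponential indeterminate form.

For exponential indeterminate forms, take the natural log:
  Let L = lim(x→0) (4x)^(5x)
  Then ln(L) = lim(x→0) [exponent × ln(base)]
  Evaluate using L'Hôpital or standard limits, then exponentiate.
  L = 1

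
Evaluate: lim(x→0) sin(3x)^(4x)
This is an exponential indeterminate form.

For exponential indeterminate forms, take the natural log:
  Let L = lim(x→0) sin(3x)^(4x)
  Then ln(L) = lim(x→0) [exponent × ln(base)]
  Evaluate using L'Hôpital or standard limits, then exponentiate.
  L = 1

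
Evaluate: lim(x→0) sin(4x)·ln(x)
This is a 0·∞ indeterminate form.

Rewrite 0·∞ as a quotient (0/0 or ∞/∞ form), then apply L'Hôpital's rule:
  lim(x→0) sin(4x)·ln(x) = 0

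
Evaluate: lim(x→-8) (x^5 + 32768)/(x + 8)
This is a standard limit.

Factor or rationalize the expression:
  lim(x→-8) (x^5 + 32768)/(x + 8) = 20480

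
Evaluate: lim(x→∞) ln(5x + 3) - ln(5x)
This is an ∞-∞ indeterminate form.

Combine fractions or rationalize to convert ∞-∞ to 0/0 form:
  lim(x→∞) ln(5x + 3) - ln(5x) = 0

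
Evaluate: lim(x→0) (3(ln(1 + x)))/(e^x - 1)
This is a 0/0 indeterminate form.

Apply L'Hôpital's rule: differentiate numerator and denominator separately.
  f(x) = 3·ln(x + 1)   ⇒   f'(x) = 3/(x + 1)
  g(x) = e^(x) - 1   ⇒   g'(x) = e^(x)
  lim(x→0) f'(x)/g'(x) = lim(x→0) (3/(x + 1))/(e^(x))
  = 3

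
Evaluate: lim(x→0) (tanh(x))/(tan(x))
This is a 0/0 indeterminate form.

Apply L'Hôpital's rule: differentiate numerator and denominator separately.
  f(x) = tanh(x)   ⇒   f'(x) = 1 - tanh(x)^2
  g(x) = tan(x)   ⇒   g'(x) = tan(x)^2 + 1
  lim(x→0) f'(x)/g'(x) = lim(x→0) (1 - tanh(x)^2)/(tan(x)^2 + 1)
  = 1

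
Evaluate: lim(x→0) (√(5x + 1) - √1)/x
This is a standard limit.

Factor or rationalize the expression:
  lim(x→0) (√(5x + 1) - √1)/x = 5/2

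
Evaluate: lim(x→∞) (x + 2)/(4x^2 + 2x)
This is an ∞/∞ indeterminate form.

Apply L'Hôpital's rule: differentiate numerator and denominator separately.
  f(x) = x + 2   ⇒   f'(x) = 1
  g(x) = 4·x^2 + 2·x   ⇒   g'(x) = 8·x + 2
  lim(x→∞) f'(x)/g'(x) = lim(x→∞) (1)/(8·x + 2)
  = 0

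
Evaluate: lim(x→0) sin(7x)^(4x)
This is an exponential indeterminate form.

For exponential indeterminate forms, take the natural log:
  Let L = lim(x→0) sin(7x)^(4x)
  Then ln(L) = lim(x→0) [exponent × ln(base)]
  Evaluate using L'Hôpital or standard limits, then exponentiate.
  L = 1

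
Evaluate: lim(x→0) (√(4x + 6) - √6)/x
This is a standard limit.

Factor or rationalize the expression:
  lim(x→0) (√(4x + 6) - √6)/x = sqrt(6)/3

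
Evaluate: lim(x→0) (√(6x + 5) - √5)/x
This is a standard limit.

Factor or rationalize the expression:
  lim(x→0) (√(6x + 5) - √5)/x = 3·sqrt(5)/5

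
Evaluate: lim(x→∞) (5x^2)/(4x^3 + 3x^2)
This is an ∞/∞ indeterminate form.

Apply L'Hôpital's rule: differentiate numerator and denominator separately.
  f(x) = 5·x^2   ⇒   f'(x) = 10·x
  g(x) = 4·x^3 + 3·x^2   ⇒   g'(x) = 12·x^2 + 6·x
  lim(x→∞) f'(x)/g'(x) = lim(x→∞) (10·x)/(12·x^2 + 6·x)
  = 0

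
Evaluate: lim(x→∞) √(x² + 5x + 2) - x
This is an ∞-∞ indeterminate form.

Combine fractions or rationalize to convert ∞-∞ to 0/0 form:
  lim(x→∞) √(x² + 5x + 2) - x = 5/2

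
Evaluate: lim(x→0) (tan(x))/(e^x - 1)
This is a 0/0 indeterminate form.

Apply L'Hôpital's rule: differentiate numerator and denominator separately.
  f(x) = tan(x)   ⇒   f'(x) = tan(x)^2 + 1
  g(x) = e^(x) - 1   ⇒   g'(x) = e^(x)
  lim(x→0) f'(x)/g'(x) = lim(x→0) (tan(x)^2 + 1)/(e^(x))
  = 1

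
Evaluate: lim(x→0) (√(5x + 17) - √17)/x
This is a standard limit.

Factor or rationalize the expression:
  lim(x→0) (√(5x + 17) - √17)/x = 5·sqrt(17)/34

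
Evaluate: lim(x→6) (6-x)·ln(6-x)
This is a 0·∞ indeterminate form.

Rewrite 0·∞ as a quotient (0/0 or ∞/∞ form), then apply L'Hôpital's rule:
  lim(x→6) (6-x)·ln(6-x) = 0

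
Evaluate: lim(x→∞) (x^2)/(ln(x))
This is an ∞/∞ indeterminate form.

Apply L'Hôpital's rule: differentiate numerator and denominator separately.
  f(x) = x^2   ⇒   f'(x) = 2·x
  g(x) = ln(x)   ⇒   g'(x) = 1/x
  lim(x→∞) f'(x)/g'(x) = lim(x→∞) (2·x)/(1/x)
  = ∞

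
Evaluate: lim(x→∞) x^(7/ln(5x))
This is an exponential indeterminate form.

For exponential indeterminate forms, take the natural log:
  Let L = lim(x→∞) x^(7/ln(5x))
  Then ln(L) = lim(x→∞) [exponent × ln(base)]
  Evaluate using L'Hôpital or standard limits, then exponentiate.
  L = e^(7)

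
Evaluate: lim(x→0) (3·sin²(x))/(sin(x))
This is a 0/0 indeterminate form.

Apply L'Hôpital's rule: differentiate numerator and denominator separately.
  f(x) = 3·sin(x)^2   ⇒   f'(x) = 6·sin(x)·cos(x)
  g(x) = sin(x)   ⇒   g'(x) = cos(x)
  lim(x→0) f'(x)/g'(x) = lim(x→0) (6·sin(x)·cos(x))/(cos(x))
  = 0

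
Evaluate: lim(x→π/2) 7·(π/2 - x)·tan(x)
This is a 0·∞ indeterminate form.

Rewrite 0·∞ as a quotient (0/0 or ∞/∞ form), then apply L'Hôpital's rule:
  lim(x→π/2) 7·(π/2 - x)·tan(x) = 7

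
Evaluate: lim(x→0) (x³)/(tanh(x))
This is a 0/0 indeterminate form.

Apply L'Hôpital's rule: differentiate numerator and denominator separately.
  f(x) = x^3   ⇒   f'(x) = 3·x^2
  g(x) = tanh(x)   ⇒   g'(x) = 1 - tanh(x)^2
  lim(x→0) f'(x)/g'(x) = lim(x→0) (3·x^2)/(1 - tanh(x)^2)
  = 0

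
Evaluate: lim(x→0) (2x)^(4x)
This is an exponential indeterminate form.

For exponential indeterminate forms, take the natural log:
  Let L = lim(x→0) (2x)^(4x)
  Then ln(L) = lim(x→0) [exponent × ln(base)]
  Evaluate using L'Hôpital or standard limits, then exponentiate.
  L = 1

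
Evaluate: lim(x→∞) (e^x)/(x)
This is an ∞/∞ indeterminate form.

Apply L'Hôpital's rule: differentiate numerator and denominator separately.
  f(x) = e^(x)   ⇒   f'(x) = e^(x)
  g(x) = x   ⇒   g'(x) = 1
  lim(x→∞) f'(x)/g'(x) = lim(x→∞) (e^(x))/(1)
  = ∞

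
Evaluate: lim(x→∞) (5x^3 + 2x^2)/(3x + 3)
This is an ∞/∞ indeterminate form.

Apply L'Hôpital's rule: differentiate numerator and denominator separately.
  f(x) = 5·x^3 + 2·x^2   ⇒   f'(x) = 15·x^2 + 4·x
  g(x) = 3·x + 3   ⇒   g'(x) = 3
  lim(x→∞) f'(x)/g'(x) = lim(x→∞) (15·x^2 + 4·x)/(3)
  = ∞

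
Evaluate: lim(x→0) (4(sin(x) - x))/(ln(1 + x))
This is a 0/0 indeterminate form.

Apply L'Hôpital's rule: differentiate numerator and denominator separately.
  f(x) = -4·x + 4·sin(x)   ⇒   f'(x) = 4·cos(x) - 4
  g(x) = ln(x + 1)   ⇒   g'(x) = 1/(x + 1)
  lim(x→0) f'(x)/g'(x) = lim(x→0) (4·cos(x) - 4)/(1/(x + 1))
  = 0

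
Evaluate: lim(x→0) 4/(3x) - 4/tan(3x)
This is an ∞-∞ indeterminate form.

Combine fractions or rationalize to convert ∞-∞ to 0/0 form:
  lim(x→0) 4/(3x) - 4/tan(3x) = 0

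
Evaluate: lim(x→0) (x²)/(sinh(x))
This is a 0/0 indeterminate form.

Apply L'Hôpital's rule: differentiate numerator and denominator separately.
  f(x) = x^2   ⇒   f'(x) = 2·x
  g(x) = sinh(x)   ⇒   g'(x) = cosh(x)
  lim(x→0) f'(x)/g'(x) = lim(x→0) (2·x)/(cosh(x))
  = 0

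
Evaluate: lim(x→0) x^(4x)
This is an exponential indeterminate form.

For exponential indeterminate forms, take the natural log:
  Let L = lim(x→0) x^(4x)
  Then ln(L) = lim(x→0) [exponent × ln(base)]
  Evaluate using L'Hôpital or standard limits, then exponentiate.
  L = 1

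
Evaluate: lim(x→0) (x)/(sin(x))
This is a 0/0 indeterminate form.

Apply L'Hôpital's rule: differentiate numerator and denominator separately.
  f(x) = x   ⇒   f'(x) = 1
  g(x) = sin(x)   ⇒   g'(x) = cos(x)
  lim(x→0) f'(x)/g'(x) = lim(x→0) (1)/(cos(x))
  = 1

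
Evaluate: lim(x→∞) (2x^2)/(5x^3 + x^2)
This is an ∞/∞ indeterminate form.

Apply L'Hôpital's rule: differentiate numerator and denominator separately.
  f(x) = 2·x^2   ⇒   f'(x) = 4·x
  g(x) = 5·x^3 + x^2   ⇒   g'(x) = 15·x^2 + 2·x
  lim(x→∞) f'(x)/g'(x) = lim(x→∞) (4·x)/(15·x^2 + 2·x)
  = 0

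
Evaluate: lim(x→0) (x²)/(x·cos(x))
This is a 0/0 indeterminate form.

Apply L'Hôpital's rule: differentiate numerator and denominator separately.
  f(x) = x^2   ⇒   f'(x) = 2·x
  g(x) = x·cos(x)   ⇒   g'(x) = -x·sin(x) + cos(x)
  lim(x→0) f'(x)/g'(x) = lim(x→0) (2·x)/(-x·sin(x) + cos(x))
  = 0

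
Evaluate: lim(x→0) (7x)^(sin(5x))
This is an exponential indeterminate form.

For exponential indeterminate forms, take the natural log:
  Let L = lim(x→0) (7x)^(sin(5x))
  Then ln(L) = lim(x→0) [exponent × ln(base)]
  Evaluate using L'Hôpital or standard limits, then exponentiate.
  L = 1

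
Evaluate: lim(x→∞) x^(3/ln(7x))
This is an exponential indeterminate form.

For exponential indeterminate forms, take the natural log:
  Let L = lim(x→∞) x^(3/ln(7x))
  Then ln(L) = lim(x→∞) [exponent × ln(base)]
  Evaluate using L'Hôpital or standard limits, then exponentiate.
  L = e^(3)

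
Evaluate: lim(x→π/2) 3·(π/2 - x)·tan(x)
This is a 0·∞ indeterminate form.

Rewrite 0·∞ as a quotient (0/0 or ∞/∞ form), then apply L'Hôpital's rule:
  lim(x→π/2) 3·(π/2 - x)·tan(x) = 3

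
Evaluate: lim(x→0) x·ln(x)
This is a 0·∞ indeterminate form.

Rewrite 0·∞ as a quotient (0/0 or ∞/∞ form), then apply L'Hôpital's rule:
  lim(x→0) x·ln(x) = 0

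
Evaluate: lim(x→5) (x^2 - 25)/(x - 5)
This is a standard limit.

Factor or rationalize the expression:
  lim(x→5) (x^2 - 25)/(x - 5) = 10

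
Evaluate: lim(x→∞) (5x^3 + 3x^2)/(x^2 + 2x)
This is an ∞/∞ indeterminate form.

Apply L'Hôpital's rule: differentiate numerator and denominator separately.
  f(x) = 5·x^3 + 3·x^2   ⇒   f'(x) = 15·x^2 + 6·x
  g(x) = x^2 + 2·x   ⇒   g'(x) = 2·x + 2
  lim(x→∞) f'(x)/g'(x) = lim(x→∞) (15·x^2 + 6·x)/(2·x + 2)
  = ∞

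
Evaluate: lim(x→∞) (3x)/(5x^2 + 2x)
This is an ∞/∞ indeterminate form.

Apply L'Hôpital's rule: differentiate numerator and denominator separately.
  f(x) = 3·x   ⇒   f'(x) = 3
  g(x) = 5·x^2 + 2·x   ⇒   g'(x) = 10·x + 2
  lim(x→∞) f'(x)/g'(x) = lim(x→∞) (3)/(10·x + 2)
  = 0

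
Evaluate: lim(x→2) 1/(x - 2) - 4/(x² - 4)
This is an ∞-∞ indeterminate form.

Combine fractions or rationalize to convert ∞-∞ to 0/0 form:
  lim(x→2) 1/(x - 2) - 4/(x² - 4) = 1/4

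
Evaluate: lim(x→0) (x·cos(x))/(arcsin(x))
This is a 0/0 indeterminate form.

Apply L'Hôpital's rule: differentiate numerator and denominator separately.
  f(x) = x·cos(x)   ⇒   f'(x) = -x·sin(x) + cos(x)
  g(x) = asin(x)   ⇒   g'(x) = 1/sqrt(1 - x^2)
  lim(x→0) f'(x)/g'(x) = lim(x→0) (-x·sin(x) + cos(x))/(1/sqrt(1 - x^2))
  = 1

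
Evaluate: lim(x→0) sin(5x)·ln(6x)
This is a 0·∞ indeterminate form.

Rewrite 0·∞ as a quotient (0/0 or ∞/∞ form), then apply L'Hôpital's rule:
  lim(x→0) sin(5x)·ln(6x) = 0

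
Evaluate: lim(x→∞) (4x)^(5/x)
This is an exponential indeterminate form.

For exponential indeterminate forms, take the natural log:
  Let L = lim(x→∞) (4x)^(5/x)
  Then ln(L) = lim(x→∞) [exponent × ln(base)]
  Evaluate using L'Hôpital or standard limits, then exponentiate.
  L = 1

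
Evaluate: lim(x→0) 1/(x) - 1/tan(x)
This is an ∞-∞ indeterminate form.

Combine fractions or rationalize to convert ∞-∞ to 0/0 form:
  lim(x→0) 1/(x) - 1/tan(x) = 0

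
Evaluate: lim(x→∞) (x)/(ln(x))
This is an ∞/∞ indeterminate form.

Apply L'Hôpital's rule: differentiate numerator and denominator separately.
  f(x) = x   ⇒   f'(x) = 1
  g(x) = ln(x)   ⇒   g'(x) = 1/x
  lim(x→∞) f'(x)/g'(x) = lim(x→∞) (1)/(1/x)
  = ∞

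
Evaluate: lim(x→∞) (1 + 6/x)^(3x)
This is an exponential indeterminate form.

For exponential indeterminate forms, take the natural log:
  Let L = lim(x→∞) (1 + 6/x)^(3x)
  Then ln(L) = lim(x→∞) [exponent × ln(base)]
  Evaluate using L'Hôpital or standard limits, then exponentiate.
  L = e^(18)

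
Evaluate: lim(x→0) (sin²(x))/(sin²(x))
This is a 0/0 indeterminate form.

Apply L'Hôpital's rule: differentiate numerator and denominator separately.
  f(x) = sin(x)^2   ⇒   f'(x) = 2·sin(x)·cos(x)
  g(x) = sin(x)^2   ⇒   g'(x) = 2·sin(x)·cos(x)
  lim(x→0) f'(x)/g'(x) = lim(x→0) (2·sin(x)·cos(x))/(2·sin(x)·cos(x))
  = 1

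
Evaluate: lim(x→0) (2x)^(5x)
This is an exponential indeterminate form.

For exponential indeterminate forms, take the natural log:
  Let L = lim(x→0) (2x)^(5x)
  Then ln(L) = lim(x→0) [exponent × ln(base)]
  Evaluate using L'Hôpital or standard limits, then exponentiate.
  L = 1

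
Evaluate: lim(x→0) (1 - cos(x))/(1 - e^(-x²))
This is a 0/0 indeterminate form.

Apply L'Hôpital's rule: differentiate numerator and denominator separately.
  f(x) = 1 - cos(x)   ⇒   f'(x) = sin(x)
  g(x) = 1 - e^(-x^2)   ⇒   g'(x) = 2·x·e^(-x^2)
  lim(x→0) f'(x)/g'(x) = lim(x→0) (sin(x))/(2·x·e^(-x^2))
  = 1/2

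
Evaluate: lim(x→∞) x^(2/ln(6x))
This is an exponential indeterminate form.

For exponential indeterminate forms, take the natural log:
  Let L = lim(x→∞) x^(2/ln(6x))
  Then ln(L) = lim(x→∞) [exponent × ln(base)]
  Evaluate using L'Hôpital or standard limits, then exponentiate.
  L = e²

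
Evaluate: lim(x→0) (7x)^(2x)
This is an exponential indeterminate form.

For exponential indeterminate forms, take the natural log:
  Let L = lim(x→0) (7x)^(2x)
  Then ln(L) = lim(x→0) [exponent × ln(base)]
  Evaluate using L'Hôpital or standard limits, then exponentiate.
  L = 1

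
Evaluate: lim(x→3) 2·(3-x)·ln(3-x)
This is a 0·∞ indeterminate form.

Rewrite 0·∞ as a quotient (0/0 or ∞/∞ form), then apply L'Hôpital's rule:
  lim(x→3) 2·(3-x)·ln(3-x) = 0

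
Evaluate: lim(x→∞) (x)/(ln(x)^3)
This is an ∞/∞ indeterminate form.

Apply L'Hôpital's rule: differentiate numerator and denominator separately.
  f(x) = x   ⇒   f'(x) = 1
  g(x) = ln(x)^3   ⇒   g'(x) = 3·ln(x)^2/x
  lim(x→∞) f'(x)/g'(x) = lim(x→∞) (1)/(3·ln(x)^2/x)
  = ∞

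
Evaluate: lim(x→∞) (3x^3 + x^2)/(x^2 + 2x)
This is an ∞/∞ indeterminate form.

Apply L'Hôpital's rule: differentiate numerator and denominator separately.
  f(x) = 3·x^3 + x^2   ⇒   f'(x) = 9·x^2 + 2·x
  g(x) = x^2 + 2·x   ⇒   g'(x) = 2·x + 2
  lim(x→∞) f'(x)/g'(x) = lim(x→∞) (9·x^2 + 2·x)/(2·x + 2)
  = ∞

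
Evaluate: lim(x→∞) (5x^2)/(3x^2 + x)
This is an ∞/∞ indeterminate form.

Apply L'Hôpital's rule: differentiate numerator and denominator separately.
  f(x) = 5·x^2   ⇒   f'(x) = 10·x
  g(x) = 3·x^2 + x   ⇒   g'(x) = 6·x + 1
  lim(x→∞) f'(x)/g'(x) = lim(x→∞) (10·x)/(6·x + 1)
  = 5/3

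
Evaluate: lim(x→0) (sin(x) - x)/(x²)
This is a 0/0 indeterminate form.

Apply L'Hôpital's rule: differentiate numerator and denominator separately.
  f(x) = -x + sin(x)   ⇒   f'(x) = cos(x) - 1
  g(x) = x^2   ⇒   g'(x) = 2·x
  lim(x→0) f'(x)/g'(x) = lim(x→0) (cos(x) - 1)/(2·x)
  = 0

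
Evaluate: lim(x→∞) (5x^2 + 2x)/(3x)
This is an ∞/∞ indeterminate form.

Apply L'Hôpital's rule: differentiate numerator and denominator separately.
  f(x) = 5·x^2 + 2·x   ⇒   f'(x) = 10·x + 2
  g(x) = 3·x   ⇒   g'(x) = 3
  lim(x→∞) f'(x)/g'(x) = lim(x→∞) (10·x + 2)/(3)
  = ∞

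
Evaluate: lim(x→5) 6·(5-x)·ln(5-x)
This is a 0·∞ indeterminate form.

Rewrite 0·∞ as a quotient (0/0 or ∞/∞ form), then apply L'Hôpital's rule:
  lim(x→5) 6·(5-x)·ln(5-x) = 0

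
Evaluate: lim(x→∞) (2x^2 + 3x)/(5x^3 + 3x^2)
This is an ∞/∞ indeterminate form.

Apply L'Hôpital's rule: differentiate numerator and denominator separately.
  f(x) = 2·x^2 + 3·x   ⇒   f'(x) = 4·x + 3
  g(x) = 5·x^3 + 3·x^2   ⇒   g'(x) = 15·x^2 + 6·x
  lim(x→∞) f'(x)/g'(x) = lim(x→∞) (4·x + 3)/(15·x^2 + 6·x)
  = 0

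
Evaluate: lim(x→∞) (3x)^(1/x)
This is an exponential indeterminate form.

For exponential indeterminate forms, take the natural log:
  Let L = lim(x→∞) (3x)^(1/x)
  Then ln(L) = lim(x→∞) [exponent × ln(base)]
  Evaluate using L'Hôpital or standard limits, then exponentiate.
  L = 1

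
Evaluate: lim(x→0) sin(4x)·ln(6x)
This is a 0·∞ indeterminate form.

Rewrite 0·∞ as a quotient (0/0 or ∞/∞ form), then apply L'Hôpital's rule:
  lim(x→0) sin(4x)·ln(6x) = 0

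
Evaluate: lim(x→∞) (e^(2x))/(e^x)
This is an ∞/∞ indeterminate form.

Apply L'Hôpital's rule: differentiate numerator and denominator separately.
  f(x) = e^(2·x)   ⇒   f'(x) = 2·e^(2·x)
  g(x) = e^(x)   ⇒   g'(x) = e^(x)
  lim(x→∞) f'(x)/g'(x) = lim(x→∞) (2·e^(2·x))/(e^(x))
  = ∞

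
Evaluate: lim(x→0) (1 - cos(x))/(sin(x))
This is a 0/0 indeterminate form.

Apply L'Hôpital's rule: differentiate numerator and denominator separately.
  f(x) = 1 - cos(x)   ⇒   f'(x) = sin(x)
  g(x) = sin(x)   ⇒   g'(x) = cos(x)
  lim(x→0) f'(x)/g'(x) = lim(x→0) (sin(x))/(cos(x))
  = 0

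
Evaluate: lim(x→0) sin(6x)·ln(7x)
This is a 0·∞ indeterminate form.

Rewrite 0·∞ as a quotient (0/0 or ∞/∞ form), then apply L'Hôpital's rule:
  lim(x→0) sin(6x)·ln(7x) = 0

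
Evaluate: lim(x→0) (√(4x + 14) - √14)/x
This is a standard limit.

Factor or rationalize the expression:
  lim(x→0) (√(4x + 14) - √14)/x = sqrt(14)/7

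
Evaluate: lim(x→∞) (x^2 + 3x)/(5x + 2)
This is an ∞/∞ indeterminate form.

Apply L'Hôpital's rule: differentiate numerator and denominator separately.
  f(x) = x^2 + 3·x   ⇒   f'(x) = 2·x + 3
  g(x) = 5·x + 2   ⇒   g'(x) = 5
  lim(x→∞) f'(x)/g'(x) = lim(x→∞) (2·x + 3)/(5)
  = ∞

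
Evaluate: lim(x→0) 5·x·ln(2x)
This is a 0·∞ indeterminate form.

Rewrite 0·∞ as a quotient (0/0 or ∞/∞ form), then apply L'Hôpital's rule:
  lim(x→0) 5·x·ln(2x) = 0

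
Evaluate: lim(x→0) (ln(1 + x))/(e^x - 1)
This is a 0/0 indeterminate form.

Apply L'Hôpital's rule: differentiate numerator and denominator separately.
  f(x) = ln(x + 1)   ⇒   f'(x) = 1/(x + 1)
  g(x) = e^(x) - 1   ⇒   g'(x) = e^(x)
  lim(x→0) f'(x)/g'(x) = lim(x→0) (1/(x + 1))/(e^(x))
  = 1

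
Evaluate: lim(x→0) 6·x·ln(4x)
This is a 0·∞ indeterminate form.

Rewrite 0·∞ as a quotient (0/0 or ∞/∞ form), then apply L'Hôpital's rule:
  lim(x→0) 6·x·ln(4x) = 0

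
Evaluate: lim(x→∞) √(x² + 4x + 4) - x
This is an ∞-∞ indeterminate form.

Combine fractions or rationalize to convert ∞-∞ to 0/0 form:
  lim(x→∞) √(x² + 4x + 4) - x = 2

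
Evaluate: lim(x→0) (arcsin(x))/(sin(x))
This is a 0/0 indeterminate form.

Apply L'Hôpital's rule: differentiate numerator and denominator separately.
  f(x) = asin(x)   ⇒   f'(x) = 1/sqrt(1 - x^2)
  g(x) = sin(x)   ⇒   g'(x) = cos(x)
  lim(x→0) f'(x)/g'(x) = lim(x→0) (1/sqrt(1 - x^2))/(cos(x))
  = 1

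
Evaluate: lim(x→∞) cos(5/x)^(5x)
This is an exponential indeterminate form.

For exponential indeterminate forms, take the natural log:
  Let L = lim(x→∞) cos(5/x)^(5x)
  Then ln(L) = lim(x→∞) [exponent × ln(base)]
  Evaluate using L'Hôpital or standard limits, then exponentiate.
  L = 1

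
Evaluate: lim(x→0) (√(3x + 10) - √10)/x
This is a standard limit.

Factor or rationalize the expression:
  lim(x→0) (√(3x + 10) - √10)/x = 3·sqrt(10)/20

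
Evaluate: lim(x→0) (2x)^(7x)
This is an exponential indeterminate form.

For exponential indeterminate forms, take the natural log:
  Let L = lim(x→0) (2x)^(7x)
  Then ln(L) = lim(x→0) [exponent × ln(base)]
  Evaluate using L'Hôpital or standard limits, then exponentiate.
  L = 1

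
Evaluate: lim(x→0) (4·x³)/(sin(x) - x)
This is a 0/0 indeterminate form.

Apply L'Hôpital's rule: differentiate numerator and denominator separately.
  f(x) = 4·x^3   ⇒   f'(x) = 12·x^2
  g(x) = -x + sin(x)   ⇒   g'(x) = cos(x) - 1
  lim(x→0) f'(x)/g'(x) = lim(x→0) (12·x^2)/(cos(x) - 1)
  = -24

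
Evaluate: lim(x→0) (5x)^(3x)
This is an exponential indeterminate form.

For exponential indeterminate forms, take the natural log:
  Let L = lim(x→0) (5x)^(3x)
  Then ln(L) = lim(x→0) [exponent × ln(base)]
  Evaluate using L'Hôpital or standard limits, then exponentiate.
  L = 1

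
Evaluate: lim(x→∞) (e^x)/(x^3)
This is an ∞/∞ indeterminate form.

Apply L'Hôpital's rule: differentiate numerator and denominator separately.
  f(x) = e^(x)   ⇒   f'(x) = e^(x)
  g(x) = x^3   ⇒   g'(x) = 3·x^2
  lim(x→∞) f'(x)/g'(x) = lim(x→∞) (e^(x))/(3·x^2)
  = ∞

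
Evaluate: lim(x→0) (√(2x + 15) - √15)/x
This is a standard limit.

Factor or rationalize the expression:
  lim(x→0) (√(2x + 15) - √15)/x = sqrt(15)/15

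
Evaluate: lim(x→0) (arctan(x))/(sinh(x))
This is a 0/0 indeterminate form.

Apply L'Hôpital's rule: differentiate numerator and denominator separately.
  f(x) = atan(x)   ⇒   f'(x) = 1/(x^2 + 1)
  g(x) = sinh(x)   ⇒   g'(x) = cosh(x)
  lim(x→0) f'(x)/g'(x) = lim(x→0) (1/(x^2 + 1))/(cosh(x))
  = 1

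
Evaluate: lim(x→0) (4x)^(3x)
This is an exponential indeterminate form.

For exponential indeterminate forms, take the natural log:
  Let L = lim(x→0) (4x)^(3x)
  Then ln(L) = lim(x→0) [exponent × ln(base)]
  Evaluate using L'Hôpital or standard limits, then exponentiate.
  L = 1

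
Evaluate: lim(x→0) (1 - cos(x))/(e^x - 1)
This is a 0/0 indeterminate form.

Apply L'Hôpital's rule: differentiate numerator and denominator separately.
  f(x) = 1 - cos(x)   ⇒   f'(x) = sin(x)
  g(x) = e^(x) - 1   ⇒   g'(x) = e^(x)
  lim(x→0) f'(x)/g'(x) = lim(x→0) (sin(x))/(e^(x))
  = 0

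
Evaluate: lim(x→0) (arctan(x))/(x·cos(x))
This is a 0/0 indeterminate form.

Apply L'Hôpital's rule: differentiate numerator and denominator separately.
  f(x) = atan(x)   ⇒   f'(x) = 1/(x^2 + 1)
  g(x) = x·cos(x)   ⇒   g'(x) = -x·sin(x) + cos(x)
  lim(x→0) f'(x)/g'(x) = lim(x→0) (1/(x^2 + 1))/(-x·sin(x) + cos(x))
  = 1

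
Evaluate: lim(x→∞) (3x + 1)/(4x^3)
This is an ∞/∞ indeterminate form.

Apply L'Hôpital's rule: differentiate numerator and denominator separately.
  f(x) = 3·x + 1   ⇒   f'(x) = 3
  g(x) = 4·x^3   ⇒   g'(x) = 12·x^2
  lim(x→∞) f'(x)/g'(x) = lim(x→∞) (3)/(12·x^2)
  = 0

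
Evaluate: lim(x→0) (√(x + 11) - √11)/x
This is a standard limit.

Factor or rationalize the expression:
  lim(x→0) (√(x + 11) - √11)/x = sqrt(11)/22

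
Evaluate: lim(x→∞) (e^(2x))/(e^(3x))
This is an ∞/∞ indeterminate form.

Apply L'Hôpital's rule: differentiate numerator and denominator separately.
  f(x) = e^(2·x)   ⇒   f'(x) = 2·e^(2·x)
  g(x) = e^(3·x)   ⇒   g'(x) = 3·e^(3·x)
  lim(x→∞) f'(x)/g'(x) = lim(x→∞) (2·e^(2·x))/(3·e^(3·x))
  = 0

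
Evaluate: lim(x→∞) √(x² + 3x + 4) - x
This is an ∞-∞ indeterminate form.

Combine fractions or rationalize to convert ∞-∞ to 0/0 form:
  lim(x→∞) √(x² + 3x + 4) - x = 3/2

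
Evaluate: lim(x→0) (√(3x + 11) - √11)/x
This is a standard limit.

Factor or rationalize the expression:
  lim(x→0) (√(3x + 11) - √11)/x = 3·sqrt(11)/22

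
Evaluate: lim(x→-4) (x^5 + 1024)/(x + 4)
This is a standard limit.

Factor or rationalize the expression:
  lim(x→-4) (x^5 + 1024)/(x + 4) = 1280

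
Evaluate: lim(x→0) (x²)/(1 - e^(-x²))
This is a 0/0 indeterminate form.

Apply L'Hôpital's rule: differentiate numerator and denominator separately.
  f(x) = x^2   ⇒   f'(x) = 2·x
  g(x) = 1 - e^(-x^2)   ⇒   g'(x) = 2·x·e^(-x^2)
  lim(x→0) f'(x)/g'(x) = lim(x→0) (2·x)/(2·x·e^(-x^2))
  = 1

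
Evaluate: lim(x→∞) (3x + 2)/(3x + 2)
This is an ∞/∞ indeterminate form.

Apply L'Hôpital's rule: differentiate numerator and denominator separately.
  f(x) = 3·x + 2   ⇒   f'(x) = 3
  g(x) = 3·x + 2   ⇒   g'(x) = 3
  lim(x→∞) f'(x)/g'(x) = lim(x→∞) (3)/(3)
  = 1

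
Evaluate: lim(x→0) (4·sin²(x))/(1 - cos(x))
This is a 0/0 indeterminate form.

Apply L'Hôpital's rule: differentiate numerator and denominator separately.
  f(x) = 4·sin(x)^2   ⇒   f'(x) = 8·sin(x)·cos(x)
  g(x) = 1 - cos(x)   ⇒   g'(x) = sin(x)
  lim(x→0) f'(x)/g'(x) = lim(x→0) (8·sin(x)·cos(x))/(sin(x))
  = 8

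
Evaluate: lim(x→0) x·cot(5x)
This is a 0·∞ indeterminate form.

Rewrite 0·∞ as a quotient (0/0 or ∞/∞ form), then apply L'Hôpital's rule:
  lim(x→0) x·cot(5x) = 1/5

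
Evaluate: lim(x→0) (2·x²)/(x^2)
This is a 0/0 indeterminate form.

Apply L'Hôpital's rule: differentiate numerator and denominator separately.
  f(x) = 2·x^2   ⇒   f'(x) = 4·x
  g(x) = x^2   ⇒   g'(x) = 2·x
  lim(x→0) f'(x)/g'(x) = lim(x→0) (4·x)/(2·x)
  = 2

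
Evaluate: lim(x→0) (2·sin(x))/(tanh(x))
This is a 0/0 indeterminate form.

Apply L'Hôpital's rule: differentiate numerator and denominator separately.
  f(x) = 2·sin(x)   ⇒   f'(x) = 2·cos(x)
  g(x) = tanh(x)   ⇒   g'(x) = 1 - tanh(x)^2
  lim(x→0) f'(x)/g'(x) = lim(x→0) (2·cos(x))/(1 - tanh(x)^2)
  = 2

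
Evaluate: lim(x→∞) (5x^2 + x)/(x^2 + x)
This is an ∞/∞ indeterminate form.

Apply L'Hôpital's rule: differentiate numerator and denominator separately.
  f(x) = 5·x^2 + x   ⇒   f'(x) = 10·x + 1
  g(x) = x^2 + x   ⇒   g'(x) = 2·x + 1
  lim(x→∞) f'(x)/g'(x) = lim(x→∞) (10·x + 1)/(2·x + 1)
  = 5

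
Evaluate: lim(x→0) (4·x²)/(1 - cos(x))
This is a 0/0 indeterminate form.

Apply L'Hôpital's rule: differentiate numerator and denominator separately.
  f(x) = 4·x^2   ⇒   f'(x) = 8·x
  g(x) = 1 - cos(x)   ⇒   g'(x) = sin(x)
  lim(x→0) f'(x)/g'(x) = lim(x→0) (8·x)/(sin(x))
  = 8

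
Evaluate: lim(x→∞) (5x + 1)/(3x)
This is an ∞/∞ indeterminate form.

Apply L'Hôpital's rule: differentiate numerator and denominator separately.
  f(x) = 5·x + 1   ⇒   f'(x) = 5
  g(x) = 3·x   ⇒   g'(x) = 3
  lim(x→∞) f'(x)/g'(x) = lim(x→∞) (5)/(3)
  = 5/3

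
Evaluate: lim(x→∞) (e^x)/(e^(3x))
This is an ∞/∞ indeterminate form.

Apply L'Hôpital's rule: differentiate numerator and denominator separately.
  f(x) = e^(x)   ⇒   f'(x) = e^(x)
  g(x) = e^(3·x)   ⇒   g'(x) = 3·e^(3·x)
  lim(x→∞) f'(x)/g'(x) = lim(x→∞) (e^(x))/(3·e^(3·x))
  = 0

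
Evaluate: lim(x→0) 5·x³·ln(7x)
This is a 0·∞ indeterminate form.

Rewrite 0·∞ as a quotient (0/0 or ∞/∞ form), then apply L'Hôpital's rule:
  lim(x→0) 5·x³·ln(7x) = 0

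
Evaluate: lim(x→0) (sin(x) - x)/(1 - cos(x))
This is a 0/0 indeterminate form.

Apply L'Hôpital's rule: differentiate numerator and denominator separately.
  f(x) = -x + sin(x)   ⇒   f'(x) = cos(x) - 1
  g(x) = 1 - cos(x)   ⇒   g'(x) = sin(x)
  lim(x→0) f'(x)/g'(x) = lim(x→0) (cos(x) - 1)/(sin(x))
  = 0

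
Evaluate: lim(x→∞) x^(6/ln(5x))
This is an exponential indeterminate form.

For exponential indeterminate forms, take the natural log:
  Let L = lim(x→∞) x^(6/ln(5x))
  Then ln(L) = lim(x→∞) [exponent × ln(base)]
  Evaluate using L'Hôpital or standard limits, then exponentiate.
  L = e^(6)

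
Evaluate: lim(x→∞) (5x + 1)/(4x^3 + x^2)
This is an ∞/∞ indeterminate form.

Apply L'Hôpital's rule: differentiate numerator and denominator separately.
  f(x) = 5·x + 1   ⇒   f'(x) = 5
  g(x) = 4·x^3 + x^2   ⇒   g'(x) = 12·x^2 + 2·x
  lim(x→∞) f'(x)/g'(x) = lim(x→∞) (5)/(12·x^2 + 2·x)
  = 0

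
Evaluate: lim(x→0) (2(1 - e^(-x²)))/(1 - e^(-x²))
This is a 0/0 indeterminate form.

Apply L'Hôpital's rule: differentiate numerator and denominator separately.
  f(x) = 2 - 2·e^(-x^2)   ⇒   f'(x) = 4·x·e^(-x^2)
  g(x) = 1 - e^(-x^2)   ⇒   g'(x) = 2·x·e^(-x^2)
  lim(x→0) f'(x)/g'(x) = lim(x→0) (4·x·e^(-x^2))/(2·x·e^(-x^2))
  = 2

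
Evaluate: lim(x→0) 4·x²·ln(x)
This is a 0·∞ indeterminate form.

Rewrite 0·∞ as a quotient (0/0 or ∞/∞ form), then apply L'Hôpital's rule:
  lim(x→0) 4·x²·ln(x) = 0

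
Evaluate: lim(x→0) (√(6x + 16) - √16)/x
This is a standard limit.

Factor or rationalize the expression:
  lim(x→0) (√(6x + 16) - √16)/x = 3/4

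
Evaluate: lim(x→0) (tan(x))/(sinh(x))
This is a 0/0 indeterminate form.

Apply L'Hôpital's rule: differentiate numerator and denominator separately.
  f(x) = tan(x)   ⇒   f'(x) = tan(x)^2 + 1
  g(x) = sinh(x)   ⇒   g'(x) = cosh(x)
  lim(x→0) f'(x)/g'(x) = lim(x→0) (tan(x)^2 + 1)/(cosh(x))
  = 1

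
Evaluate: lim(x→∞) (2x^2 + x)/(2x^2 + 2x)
This is an ∞/∞ indeterminate form.

Apply L'Hôpital's rule: differentiate numerator and denominator separately.
  f(x) = 2·x^2 + x   ⇒   f'(x) = 4·x + 1
  g(x) = 2·x^2 + 2·x   ⇒   g'(x) = 4·x + 2
  lim(x→∞) f'(x)/g'(x) = lim(x→∞) (4·x + 1)/(4·x + 2)
  = 1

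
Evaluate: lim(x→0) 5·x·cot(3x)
This is a 0·∞ indeterminate form.

Rewrite 0·∞ as a quotient (0/0 or ∞/∞ form), then apply L'Hôpital's rule:
  lim(x→0) 5·x·cot(3x) = 5/3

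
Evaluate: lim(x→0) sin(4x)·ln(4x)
This is a 0·∞ indeterminate form.

Rewrite 0·∞ as a quotient (0/0 or ∞/∞ form), then apply L'Hôpital's rule:
  lim(x→0) sin(4x)·ln(4x) = 0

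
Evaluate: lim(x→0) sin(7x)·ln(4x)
This is a 0·∞ indeterminate form.

Rewrite 0·∞ as a quotient (0/0 or ∞/∞ form), then apply L'Hôpital's rule:
  lim(x→0) sin(7x)·ln(4x) = 0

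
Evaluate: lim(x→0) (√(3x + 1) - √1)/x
This is a standard limit.

Factor or rationalize the expression:
  lim(x→0) (√(3x + 1) - √1)/x = 3/2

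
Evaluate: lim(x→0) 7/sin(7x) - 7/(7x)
This is an ∞-∞ indeterminate form.

Combine fractions or rationalize to convert ∞-∞ to 0/0 form:
  lim(x→0) 7/sin(7x) - 7/(7x) = 0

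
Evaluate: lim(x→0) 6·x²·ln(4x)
This is a 0·∞ indeterminate form.

Rewrite 0·∞ as a quotient (0/0 or ∞/∞ form), then apply L'Hôpital's rule:
  lim(x→0) 6·x²·ln(4x) = 0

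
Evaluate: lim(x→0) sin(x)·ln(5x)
This is a 0·∞ indeterminate form.

Rewrite 0·∞ as a quotient (0/0 or ∞/∞ form), then apply L'Hôpital's rule:
  lim(x→0) sin(x)·ln(5x) = 0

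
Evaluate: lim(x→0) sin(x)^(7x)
This is an exponential indeterminate form.

For exponential indeterminate forms, take the natural log:
  Let L = lim(x→0) sin(x)^(7x)
  Then ln(L) = lim(x→0) [exponent × ln(base)]
  Evaluate using L'Hôpital or standard limits, then exponentiate.
  L = 1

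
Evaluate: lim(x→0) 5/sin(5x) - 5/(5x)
This is an ∞-∞ indeterminate form.

Combine fractions or rationalize to convert ∞-∞ to 0/0 form:
  lim(x→0) 5/sin(5x) - 5/(5x) = 0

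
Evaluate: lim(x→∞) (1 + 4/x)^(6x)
This is an exponential indeterminate form.

For exponential indeterminate forms, take the natural log:
  Let L = lim(x→∞) (1 + 4/x)^(6x)
  Then ln(L) = lim(x→∞) [exponent × ln(base)]
  Evaluate using L'Hôpital or standard limits, then exponentiate.
  L = e^(24)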